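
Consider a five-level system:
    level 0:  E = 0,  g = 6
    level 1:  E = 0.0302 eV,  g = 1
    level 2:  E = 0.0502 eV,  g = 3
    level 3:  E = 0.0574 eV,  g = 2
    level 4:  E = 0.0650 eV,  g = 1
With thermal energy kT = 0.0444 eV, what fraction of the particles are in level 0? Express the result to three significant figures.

0.727

Eᵢ/kT = 0, 0.68018, 1.1306, 1.2928, 1.4640.
Z = Σ gᵢe^(−Eᵢ/kT) = 6·e^(−0) + 1·e^(−0.68018) + 3·e^(−1.1306) + 2·e^(−1.2928) + 1·e^(−1.4640) = 6.0000 + 0.50653 + 0.96852 + 0.54900 + 0.23131 = 8.2554.
P₀ = g₀ e^(−E₀/kT) / Z = 6.0000/8.2554 = 0.727.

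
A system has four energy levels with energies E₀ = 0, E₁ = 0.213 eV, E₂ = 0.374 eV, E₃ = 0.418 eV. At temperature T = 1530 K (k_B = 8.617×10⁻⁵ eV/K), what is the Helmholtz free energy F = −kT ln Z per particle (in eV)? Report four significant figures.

-0.03453 eV

k_BT = 8.617×10⁻⁵ × 1530 K = 0.131840 eV.
Eᵢ/kT = 0, 1.61559, 2.83677, 3.17051.
Z = Σ e^(−Eᵢ/kT) = e^(−0) + e^(−1.61559) + e^(−2.83677) + e^(−3.17051) = 1.00000 + 0.198773 + 0.0586147 + 0.0419822 = 1.29937.
F = −kT ln Z = −0.131840 × ln(1.29937) = −0.131840 × 0.261880 = -0.03453 eV.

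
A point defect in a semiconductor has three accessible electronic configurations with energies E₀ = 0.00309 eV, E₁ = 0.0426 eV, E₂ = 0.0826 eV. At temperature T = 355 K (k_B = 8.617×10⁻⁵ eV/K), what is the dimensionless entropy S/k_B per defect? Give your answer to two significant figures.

k_BT = 8.617×10⁻⁵ × 355 K = 0.03059 eV.
Eᵢ/kT = 0.1010, 1.393, 2.700.
Z = Σ e^(−Eᵢ/kT) = e^(−0.1010) + e^(−1.393) + e^(−2.700) = 0.9039 + 0.2483 + 0.06721 = 1.219.
⟨E⟩ = Σ EᵢPᵢ = 0.01552 eV.
S/k_B = ln Z + ⟨E⟩/kT = ln(1.219) + 0.01552/0.03059 = 0.1980 + 0.5074 = 0.71.

0.71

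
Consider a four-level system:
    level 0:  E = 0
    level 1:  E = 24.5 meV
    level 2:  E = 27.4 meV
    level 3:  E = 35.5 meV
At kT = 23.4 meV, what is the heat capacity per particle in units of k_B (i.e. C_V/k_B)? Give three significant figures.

0.379

Eᵢ/kT = 0, 1.0470, 1.1709, 1.5171.
Z = Σ e^(−Eᵢ/kT) = e^(−0) + e^(−1.0470) + e^(−1.1709) + e^(−1.5171) = 1.0000 + 0.35099 + 0.31009 + 0.21935 = 1.8804.
⟨E⟩ = 13.233 meV, ⟨E²⟩ = 382.86 meV².
C_V/k_B = (⟨E²⟩ − ⟨E⟩²)/(kT)² = (382.86 − 175.11)/547.56 = 0.379.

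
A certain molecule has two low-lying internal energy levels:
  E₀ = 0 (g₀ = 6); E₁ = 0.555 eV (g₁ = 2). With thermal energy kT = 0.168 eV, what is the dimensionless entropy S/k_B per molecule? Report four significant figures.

Eᵢ/kT = 0, 3.30357.
Z = Σ gᵢe^(−Eᵢ/kT) = 6·e^(−0) + 2·e^(−3.30357) = 6.00000 + 0.0735035 = 6.07350.
⟨E⟩ = Σ EᵢPᵢ = 0.00671679 eV.
S/k_B = ln Z + ⟨E⟩/kT = ln(6.07350) + 0.00671679/0.168 = 1.80394 + 0.0399809 = 1.844.

1.844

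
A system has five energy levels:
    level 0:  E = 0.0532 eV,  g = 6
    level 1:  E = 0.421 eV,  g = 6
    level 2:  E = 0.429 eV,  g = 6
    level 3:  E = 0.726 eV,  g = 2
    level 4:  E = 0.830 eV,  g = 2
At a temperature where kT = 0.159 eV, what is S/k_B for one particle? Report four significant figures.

Eᵢ/kT = 0.334591, 2.64780, 2.69811, 4.56604, 5.22013.
Z = Σ gᵢe^(−Eᵢ/kT) = 6·e^(−0.334591) + 6·e^(−2.64780) + 6·e^(−2.69811) + 2·e^(−4.56604) + 2·e^(−5.22013) = 4.29378 + 0.424841 + 0.403996 + 0.0207981 + 0.0108133 = 5.15423.
⟨E⟩ = Σ EᵢPᵢ = 0.117316 eV.
S/k_B = ln Z + ⟨E⟩/kT = ln(5.15423) + 0.117316/0.159 = 1.63982 + 0.737836 = 2.378.

2.378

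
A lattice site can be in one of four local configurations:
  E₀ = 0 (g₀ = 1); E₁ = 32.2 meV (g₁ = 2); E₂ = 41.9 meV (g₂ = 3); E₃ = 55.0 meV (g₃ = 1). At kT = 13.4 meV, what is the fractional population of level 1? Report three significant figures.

Eᵢ/kT = 0, 2.4030, 3.1269, 4.1045.
Z = Σ gᵢe^(−Eᵢ/kT) = 1·e^(−0) + 2·e^(−2.4030) + 3·e^(−3.1269) + 1·e^(−4.1045) = 1.0000 + 0.18089 + 0.13156 + 0.016498 = 1.3289.
P₁ = g₁ e^(−E₁/kT) / Z = 0.18089/1.3289 = 0.136.

0.136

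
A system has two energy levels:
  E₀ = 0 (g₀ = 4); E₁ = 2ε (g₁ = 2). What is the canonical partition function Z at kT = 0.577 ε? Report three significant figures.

Z = 4.06

Eᵢ/kT = 0, 3.4662.
Z = Σ gᵢe^(−Eᵢ/kT) = 4·e^(−0) + 2·e^(−3.4662) = 4.0000 + 0.062471 = 4.0625.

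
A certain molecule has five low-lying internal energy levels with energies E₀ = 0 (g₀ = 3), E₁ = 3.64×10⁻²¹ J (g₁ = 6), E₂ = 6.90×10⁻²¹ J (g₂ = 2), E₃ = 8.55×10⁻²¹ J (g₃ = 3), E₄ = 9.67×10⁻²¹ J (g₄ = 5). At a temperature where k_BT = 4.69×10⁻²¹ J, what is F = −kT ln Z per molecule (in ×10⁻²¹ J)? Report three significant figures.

-9.35 ×10⁻²¹ J

Eᵢ/kT = 0, 0.77612, 1.4712, 1.8230, 2.0618.
Z = Σ gᵢe^(−Eᵢ/kT) = 3·e^(−0) + 6·e^(−0.77612) + 2·e^(−1.4712) + 3·e^(−1.8230) + 5·e^(−2.0618) = 3.0000 + 2.7611 + 0.45930 + 0.48462 + 0.63612 = 7.3411.
F = −kT ln Z = −4.69 × ln(7.3411) = −4.69 × 1.9935 = -9.35 ×10⁻²¹ J.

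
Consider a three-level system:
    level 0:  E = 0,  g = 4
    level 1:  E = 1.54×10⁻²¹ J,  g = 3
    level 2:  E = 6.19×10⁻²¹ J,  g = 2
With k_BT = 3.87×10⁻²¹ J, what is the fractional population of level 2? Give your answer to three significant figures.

Eᵢ/kT = 0, 0.39793, 1.5995.
Z = Σ gᵢe^(−Eᵢ/kT) = 4·e^(−0) + 3·e^(−0.39793) + 2·e^(−1.5995) = 4.0000 + 2.0151 + 0.40399 = 6.4191.
P₂ = g₂ e^(−E₂/kT) / Z = 0.40399/6.4191 = 0.0629.

0.0629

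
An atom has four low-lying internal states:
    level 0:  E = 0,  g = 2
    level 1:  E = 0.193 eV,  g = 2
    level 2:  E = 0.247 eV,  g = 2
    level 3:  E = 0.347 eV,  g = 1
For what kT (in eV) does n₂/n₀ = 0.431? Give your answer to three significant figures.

n₂/n₀ = (g₂/g₀) exp[−(E₂−E₀)/kT] = 0.431.
⇒ (E₂−E₀)/kT = ln((2/2)/0.431) = ln(2.3202) = 0.84165.
kT = 0.247 eV / 0.84165 = 0.293 eV.

0.293 eV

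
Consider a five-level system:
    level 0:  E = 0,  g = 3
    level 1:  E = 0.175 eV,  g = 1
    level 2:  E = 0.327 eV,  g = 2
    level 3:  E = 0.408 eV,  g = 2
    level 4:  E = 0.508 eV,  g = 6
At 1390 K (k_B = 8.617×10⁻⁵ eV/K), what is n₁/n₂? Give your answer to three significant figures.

1.78

k_BT = 8.617×10⁻⁵ × 1390 K = 0.11978 eV.
n₁/n₂ = (g₁/g₂) exp[−(E₁−E₂)/kT] = (1/2) × exp(−(-0.152 eV)/(0.11978 eV)) = (1/2) × exp(1.2690) = 1.78.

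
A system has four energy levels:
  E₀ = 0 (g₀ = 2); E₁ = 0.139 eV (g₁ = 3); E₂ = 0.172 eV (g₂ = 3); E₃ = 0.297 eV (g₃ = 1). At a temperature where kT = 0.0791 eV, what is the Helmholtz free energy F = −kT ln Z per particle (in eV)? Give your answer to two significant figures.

-0.084 eV

Eᵢ/kT = 0, 1.757, 2.174, 3.755.
Z = Σ gᵢe^(−Eᵢ/kT) = 2·e^(−0) + 3·e^(−1.757) + 3·e^(−2.174) + 1·e^(−3.755) = 2.000 + 0.5177 + 0.3412 + 0.02340 = 2.882.
F = −kT ln Z = −0.0791 × ln(2.882) = −0.0791 × 1.058 = -0.084 eV.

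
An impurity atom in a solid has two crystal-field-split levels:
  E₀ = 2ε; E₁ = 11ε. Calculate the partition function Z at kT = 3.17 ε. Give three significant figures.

Z = 0.563

Eᵢ/kT = 0.63091, 3.4700.
Z = Σ e^(−Eᵢ/kT) = e^(−0.63091) + e^(−3.4700) = 0.53211 + 0.031117 = 0.56323.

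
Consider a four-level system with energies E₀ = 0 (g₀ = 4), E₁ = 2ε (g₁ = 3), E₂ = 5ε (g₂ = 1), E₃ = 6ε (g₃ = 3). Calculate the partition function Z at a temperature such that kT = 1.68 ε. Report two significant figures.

Eᵢ/kT = 0, 1.190, 2.976, 3.571.
Z = Σ gᵢe^(−Eᵢ/kT) = 4·e^(−0) + 3·e^(−1.190) + 1·e^(−2.976) + 3·e^(−3.571) = 4.000 + 0.9127 + 0.05100 + 0.08438 = 5.048.

Z = 5.0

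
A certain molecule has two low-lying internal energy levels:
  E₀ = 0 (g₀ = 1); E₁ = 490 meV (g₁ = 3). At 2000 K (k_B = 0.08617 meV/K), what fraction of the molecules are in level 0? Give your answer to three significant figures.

k_BT = 0.08617 × 2000 K = 172.34 meV.
Eᵢ/kT = 0, 2.8432.
Z = Σ gᵢe^(−Eᵢ/kT) = 1·e^(−0) + 3·e^(−2.8432) = 1.0000 + 0.17472 = 1.1747.
P₀ = g₀ e^(−E₀/kT) / Z = 1.0000/1.1747 = 0.851.

0.851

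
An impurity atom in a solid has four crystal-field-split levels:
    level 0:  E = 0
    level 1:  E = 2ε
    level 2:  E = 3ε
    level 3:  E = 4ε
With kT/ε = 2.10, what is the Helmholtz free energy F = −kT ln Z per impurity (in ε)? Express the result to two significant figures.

Eᵢ/kT = 0, 0.9524, 1.429, 1.905.
Z = Σ e^(−Eᵢ/kT) = e^(−0) + e^(−0.9524) + e^(−1.429) + e^(−1.905) = 1.000 + 0.3858 + 0.2395 + 0.1488 = 1.774.
F = −kT ln Z = −2.10 × ln(1.774) = −2.10 × 0.5732 = -1.2 ε.

-1.2 ε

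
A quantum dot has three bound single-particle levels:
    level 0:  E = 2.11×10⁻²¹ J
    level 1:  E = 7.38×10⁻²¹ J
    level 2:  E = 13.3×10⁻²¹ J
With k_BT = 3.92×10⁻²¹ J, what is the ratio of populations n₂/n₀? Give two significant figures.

0.058

n₂/n₀ = exp[−(E₂−E₀)/kT] = exp(−(11.19 ×10⁻²¹ J)/(3.92 ×10⁻²¹ J)) = exp(-2.855) = 0.058.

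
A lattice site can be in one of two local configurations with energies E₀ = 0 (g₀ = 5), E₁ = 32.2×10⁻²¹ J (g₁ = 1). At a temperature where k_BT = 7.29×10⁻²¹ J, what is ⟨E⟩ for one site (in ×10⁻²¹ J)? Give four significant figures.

Eᵢ/kT = 0, 4.41701.
Z = Σ gᵢe^(−Eᵢ/kT) = 5·e^(−0) + 1·e^(−4.41701) = 5.00000 + 0.0120703 = 5.01207.
⟨E⟩ = Σ Eᵢ gᵢe^(−Eᵢ/kT) / Z = (0·5.00000 + 32.2·0.0120703) / 5.01207 = 0.07755 ×10⁻²¹ J.

0.07755 ×10⁻²¹ J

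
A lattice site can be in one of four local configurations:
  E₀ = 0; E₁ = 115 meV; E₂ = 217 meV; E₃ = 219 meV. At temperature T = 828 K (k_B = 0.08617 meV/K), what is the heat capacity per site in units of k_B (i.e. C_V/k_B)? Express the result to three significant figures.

k_BT = 0.08617 × 828 K = 71.349 meV.
Eᵢ/kT = 0, 1.6118, 3.0414, 3.0694.
Z = Σ e^(−Eᵢ/kT) = e^(−0) + e^(−1.6118) + e^(−3.0414) + e^(−3.0694) = 1.0000 + 0.19953 + 0.047768 + 0.046449 = 1.2937.
⟨E⟩ = 33.612 meV, ⟨E²⟩ = 5500.4 meV².
C_V/k_B = (⟨E²⟩ − ⟨E⟩²)/(kT)² = (5500.4 − 1129.8)/5090.7 = 0.859.

0.859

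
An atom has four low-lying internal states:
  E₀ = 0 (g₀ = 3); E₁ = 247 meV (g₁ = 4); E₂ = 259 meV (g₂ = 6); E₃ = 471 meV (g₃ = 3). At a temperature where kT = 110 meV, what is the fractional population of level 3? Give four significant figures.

0.01027

Eᵢ/kT = 0, 2.24545, 2.35455, 4.28182.
Z = Σ gᵢe^(−Eᵢ/kT) = 3·e^(−0) + 4·e^(−2.24545) + 6·e^(−2.35455) + 3·e^(−4.28182) = 3.00000 + 0.423520 + 0.569617 + 0.0414525 = 4.03459.
P₃ = g₃ e^(−E₃/kT) / Z = 0.0414525/4.03459 = 0.01027.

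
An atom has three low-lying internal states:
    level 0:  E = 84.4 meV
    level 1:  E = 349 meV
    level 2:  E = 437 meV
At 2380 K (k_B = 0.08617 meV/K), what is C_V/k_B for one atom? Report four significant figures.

k_BT = 0.08617 × 2380 K = 205.085 meV.
Eᵢ/kT = 0.411537, 1.70173, 2.13082.
Z = Σ e^(−Eᵢ/kT) = e^(−0.411537) + e^(−1.70173) + e^(−2.13082) = 0.662631 + 0.182368 + 0.118740 = 0.963739.
⟨E⟩ = 177.913 meV, ⟨E²⟩ = 51475.0 meV².
C_V/k_B = (⟨E²⟩ − ⟨E⟩²)/(kT)² = (51475.0 − 31653.0)/42059.9 = 0.4713.

0.4713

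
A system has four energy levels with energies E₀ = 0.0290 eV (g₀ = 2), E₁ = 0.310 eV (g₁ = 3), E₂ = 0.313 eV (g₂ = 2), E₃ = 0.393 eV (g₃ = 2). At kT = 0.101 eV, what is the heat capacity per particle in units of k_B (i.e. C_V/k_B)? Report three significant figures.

Eᵢ/kT = 0.28713, 3.0693, 3.0990, 3.8911.
Z = Σ gᵢe^(−Eᵢ/kT) = 2·e^(−0.28713) + 3·e^(−3.0693) + 2·e^(−3.0990) + 2·e^(−3.8911) = 1.5008 + 0.13936 + 0.090189 + 0.040846 = 1.7712.
⟨E⟩ = 0.073965 eV, ⟨E²⟩ = 0.016824 eV².
C_V/k_B = (⟨E²⟩ − ⟨E⟩²)/(kT)² = (0.016824 − 0.0054708)/0.010201 = 1.11.

1.11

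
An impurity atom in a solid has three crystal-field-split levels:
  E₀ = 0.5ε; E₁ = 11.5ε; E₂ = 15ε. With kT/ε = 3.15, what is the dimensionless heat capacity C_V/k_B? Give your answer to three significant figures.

0.539

Eᵢ/kT = 0.15873, 3.6508, 4.7619.
Z = Σ e^(−Eᵢ/kT) = e^(−0.15873) + e^(−3.6508) + e^(−4.7619) = 0.85323 + 0.025970 + 0.0085494 = 0.88775.
⟨E⟩ = 0.96143 ε, ⟨E²⟩ = 6.2759 ε².
C_V/k_B = (⟨E²⟩ − ⟨E⟩²)/(kT)² = (6.2759 − 0.92435)/9.9225 = 0.539.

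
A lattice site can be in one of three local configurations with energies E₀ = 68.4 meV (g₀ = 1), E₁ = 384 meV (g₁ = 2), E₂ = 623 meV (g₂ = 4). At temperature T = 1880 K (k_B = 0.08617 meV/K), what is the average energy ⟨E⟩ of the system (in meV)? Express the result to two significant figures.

180 meV

k_BT = 0.08617 × 1880 K = 162.0 meV.
Eᵢ/kT = 0.4222, 2.370, 3.846.
Z = Σ gᵢe^(−Eᵢ/kT) = 1·e^(−0.4222) + 2·e^(−2.370) + 4·e^(−3.846) = 0.6556 + 0.1870 + 0.08546 = 0.9281.
⟨E⟩ = Σ Eᵢ gᵢe^(−Eᵢ/kT) / Z = (68.4·0.6556 + 384·0.1870 + 623·0.08546) / 0.9281 = 180 meV.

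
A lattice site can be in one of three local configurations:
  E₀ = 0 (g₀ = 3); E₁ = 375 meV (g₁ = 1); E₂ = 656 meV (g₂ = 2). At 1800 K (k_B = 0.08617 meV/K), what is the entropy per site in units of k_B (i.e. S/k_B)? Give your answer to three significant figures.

k_BT = 0.08617 × 1800 K = 155.11 meV.
Eᵢ/kT = 0, 2.4176, 4.2293.
Z = Σ gᵢe^(−Eᵢ/kT) = 3·e^(−0) + 1·e^(−2.4176) + 2·e^(−4.2293) = 3.0000 + 0.089135 + 0.029125 = 3.1183.
⟨E⟩ = Σ EᵢPᵢ = 16.846 meV.
S/k_B = ln Z + ⟨E⟩/kT = ln(3.1183) + 16.846/155.11 = 1.1373 + 0.10861 = 1.25.

1.25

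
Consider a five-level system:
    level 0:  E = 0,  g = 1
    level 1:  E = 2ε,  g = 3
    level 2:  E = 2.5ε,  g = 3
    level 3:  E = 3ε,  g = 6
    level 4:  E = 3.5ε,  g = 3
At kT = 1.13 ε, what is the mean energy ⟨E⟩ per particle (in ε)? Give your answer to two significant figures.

1.5 ε

Eᵢ/kT = 0, 1.770, 2.212, 2.655, 3.097.
Z = Σ gᵢe^(−Eᵢ/kT) = 1·e^(−0) + 3·e^(−1.770) + 3·e^(−2.212) + 6·e^(−2.655) + 3·e^(−3.097) = 1.000 + 0.5110 + 0.3284 + 0.4218 + 0.1356 = 2.397.
⟨E⟩ = Σ Eᵢ gᵢe^(−Eᵢ/kT) / Z = (0·1.000 + 2·0.5110 + 2.5·0.3284 + 3·0.4218 + 3.5·0.1356) / 2.397 = 1.5 ε.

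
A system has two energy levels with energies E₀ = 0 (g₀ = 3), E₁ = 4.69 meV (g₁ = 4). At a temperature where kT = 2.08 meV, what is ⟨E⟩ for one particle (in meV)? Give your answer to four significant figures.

0.5755 meV

Eᵢ/kT = 0, 2.25481.
Z = Σ gᵢe^(−Eᵢ/kT) = 3·e^(−0) + 4·e^(−2.25481) = 3.00000 + 0.419574 = 3.41957.
⟨E⟩ = Σ Eᵢ gᵢe^(−Eᵢ/kT) / Z = (0·3.00000 + 4.69·0.419574) / 3.41957 = 0.5755 meV.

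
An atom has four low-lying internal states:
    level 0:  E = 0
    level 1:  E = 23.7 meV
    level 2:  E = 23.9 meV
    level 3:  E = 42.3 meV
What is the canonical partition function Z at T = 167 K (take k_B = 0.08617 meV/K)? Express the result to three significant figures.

Z = 1.44

k_BT = 0.08617 × 167 K = 14.390 meV.
Eᵢ/kT = 0, 1.6470, 1.6609, 2.9395.
Z = Σ e^(−Eᵢ/kT) = e^(−0) + e^(−1.6470) + e^(−1.6609) + e^(−2.9395) = 1.0000 + 0.19263 + 0.18997 + 0.052892 = 1.4355.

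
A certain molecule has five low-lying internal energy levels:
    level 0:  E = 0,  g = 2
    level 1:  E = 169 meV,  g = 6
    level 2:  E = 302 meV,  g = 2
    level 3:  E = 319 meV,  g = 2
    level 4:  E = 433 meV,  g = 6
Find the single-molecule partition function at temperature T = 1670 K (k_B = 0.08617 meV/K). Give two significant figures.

Z = 4.6

k_BT = 0.08617 × 1670 K = 143.9 meV.
Eᵢ/kT = 0, 1.174, 2.099, 2.217, 3.009.
Z = Σ gᵢe^(−Eᵢ/kT) = 2·e^(−0) + 6·e^(−1.174) + 2·e^(−2.099) + 2·e^(−2.217) + 6·e^(−3.009) = 2.000 + 1.855 + 0.2452 + 0.2179 + 0.2960 = 4.614.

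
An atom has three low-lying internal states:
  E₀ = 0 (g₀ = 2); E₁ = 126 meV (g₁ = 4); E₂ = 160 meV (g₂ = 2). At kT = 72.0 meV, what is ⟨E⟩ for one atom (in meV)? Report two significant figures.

Eᵢ/kT = 0, 1.750, 2.222.
Z = Σ gᵢe^(−Eᵢ/kT) = 2·e^(−0) + 4·e^(−1.750) + 2·e^(−2.222) = 2.000 + 0.6951 + 0.2168 = 2.912.
⟨E⟩ = Σ Eᵢ gᵢe^(−Eᵢ/kT) / Z = (0·2.000 + 126·0.6951 + 160·0.2168) / 2.912 = 42 meV.

42 meV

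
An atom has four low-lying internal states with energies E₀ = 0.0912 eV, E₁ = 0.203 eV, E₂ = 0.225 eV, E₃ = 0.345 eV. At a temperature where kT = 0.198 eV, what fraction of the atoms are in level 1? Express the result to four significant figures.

0.2414

Eᵢ/kT = 0.460606, 1.02525, 1.13636, 1.74242.
Z = Σ e^(−Eᵢ/kT) = e^(−0.460606) + e^(−1.02525) + e^(−1.13636) + e^(−1.74242) = 0.630901 + 0.358707 + 0.320985 + 0.175096 = 1.48569.
P₁ = e^(−E₁/kT) / Z = 0.358707/1.48569 = 0.2414.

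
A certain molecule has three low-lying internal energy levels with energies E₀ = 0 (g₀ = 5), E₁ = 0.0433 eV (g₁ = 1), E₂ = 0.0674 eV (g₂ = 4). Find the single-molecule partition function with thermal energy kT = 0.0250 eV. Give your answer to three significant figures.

Eᵢ/kT = 0, 1.7320, 2.6960.
Z = Σ gᵢe^(−Eᵢ/kT) = 5·e^(−0) + 1·e^(−1.7320) + 4·e^(−2.6960) = 5.0000 + 0.17693 + 0.26990 = 5.4468.

Z = 5.45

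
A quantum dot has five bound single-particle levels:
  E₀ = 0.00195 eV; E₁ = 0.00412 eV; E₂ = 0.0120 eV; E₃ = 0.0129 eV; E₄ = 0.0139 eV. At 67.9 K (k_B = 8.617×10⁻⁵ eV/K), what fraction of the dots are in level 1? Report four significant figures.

k_BT = 8.617×10⁻⁵ × 67.9 K = 0.00585094 eV.
Eᵢ/kT = 0.333280, 0.704160, 2.05095, 2.20477, 2.37569.
Z = Σ e^(−Eᵢ/kT) = e^(−0.333280) + e^(−0.704160) + e^(−2.05095) + e^(−2.20477) + e^(−2.37569) = 0.716570 + 0.494524 + 0.128613 + 0.110276 + 0.0929503 = 1.54293.
P₁ = e^(−E₁/kT) / Z = 0.494524/1.54293 = 0.3205.

0.3205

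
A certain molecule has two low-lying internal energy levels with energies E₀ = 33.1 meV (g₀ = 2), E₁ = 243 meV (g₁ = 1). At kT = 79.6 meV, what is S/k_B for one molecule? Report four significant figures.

Eᵢ/kT = 0.415829, 3.05276.
Z = Σ gᵢe^(−Eᵢ/kT) = 2·e^(−0.415829) + 1·e^(−3.05276) = 1.31959 + 0.0472284 = 1.36682.
⟨E⟩ = Σ EᵢPᵢ = 40.3527 meV.
S/k_B = ln Z + ⟨E⟩/kT = ln(1.36682) + 40.3527/79.6 = 0.312487 + 0.506943 = 0.8194.

0.8194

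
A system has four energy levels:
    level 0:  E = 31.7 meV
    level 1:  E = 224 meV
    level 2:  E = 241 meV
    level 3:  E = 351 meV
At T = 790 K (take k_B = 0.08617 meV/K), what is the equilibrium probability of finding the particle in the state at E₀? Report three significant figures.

k_BT = 0.08617 × 790 K = 68.074 meV.
Eᵢ/kT = 0.46567, 3.2905, 3.5403, 5.1562.
Z = Σ e^(−Eᵢ/kT) = e^(−0.46567) + e^(−3.2905) + e^(−3.5403) + e^(−5.1562) = 0.62771 + 0.037235 + 0.029005 + 0.0057636 = 0.69971.
P₀ = e^(−E₀/kT) / Z = 0.62771/0.69971 = 0.897.

0.897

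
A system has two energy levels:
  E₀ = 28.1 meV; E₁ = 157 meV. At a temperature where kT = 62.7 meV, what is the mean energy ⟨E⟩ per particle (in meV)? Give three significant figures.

Eᵢ/kT = 0.44817, 2.5040.
Z = Σ e^(−Eᵢ/kT) = e^(−0.44817) + e^(−2.5040) = 0.63880 + 0.081757 = 0.72056.
⟨E⟩ = Σ Eᵢ e^(−Eᵢ/kT) / Z = (28.1·0.63880 + 157·0.081757) / 0.72056 = 42.7 meV.

42.7 meV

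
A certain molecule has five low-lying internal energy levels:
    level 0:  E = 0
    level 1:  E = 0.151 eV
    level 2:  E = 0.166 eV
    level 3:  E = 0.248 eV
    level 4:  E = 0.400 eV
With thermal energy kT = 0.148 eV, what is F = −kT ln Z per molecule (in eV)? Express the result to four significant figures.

Eᵢ/kT = 0, 1.02027, 1.12162, 1.67568, 2.70270.
Z = Σ e^(−Eᵢ/kT) = e^(−0) + e^(−1.02027) + e^(−1.12162) + e^(−1.67568) + e^(−2.70270) = 1.00000 + 0.360498 + 0.325752 + 0.187181 + 0.0670243 = 1.94046.
F = −kT ln Z = −0.148 × ln(1.94046) = −0.148 × 0.662925 = -0.09811 eV.

-0.09811 eV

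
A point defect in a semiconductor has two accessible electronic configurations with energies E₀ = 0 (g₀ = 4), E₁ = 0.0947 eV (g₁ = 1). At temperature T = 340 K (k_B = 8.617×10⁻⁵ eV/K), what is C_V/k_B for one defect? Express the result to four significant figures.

0.1011

k_BT = 8.617×10⁻⁵ × 340 K = 0.0292978 eV.
Eᵢ/kT = 0, 3.23232.
Z = Σ gᵢe^(−Eᵢ/kT) = 4·e^(−0) + 1·e^(−3.23232) = 4.00000 + 0.0394658 = 4.03947.
⟨E⟩ = 0.000925223 eV, ⟨E²⟩ = 0.0000876186 eV².
C_V/k_B = (⟨E²⟩ − ⟨E⟩²)/(kT)² = (0.0000876186 − 0.000000856038)/0.000858361 = 0.1011.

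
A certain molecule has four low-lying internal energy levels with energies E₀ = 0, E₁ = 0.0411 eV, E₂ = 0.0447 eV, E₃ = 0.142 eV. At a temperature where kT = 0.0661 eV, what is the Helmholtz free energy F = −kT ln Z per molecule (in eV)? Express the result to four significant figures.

-0.05097 eV

Eᵢ/kT = 0, 0.621785, 0.676248, 2.14826.
Z = Σ e^(−Eᵢ/kT) = e^(−0) + e^(−0.621785) + e^(−0.676248) + e^(−2.14826) = 1.00000 + 0.536985 + 0.508521 + 0.116687 = 2.16219.
F = −kT ln Z = −0.0661 × ln(2.16219) = −0.0661 × 0.771122 = -0.05097 eV.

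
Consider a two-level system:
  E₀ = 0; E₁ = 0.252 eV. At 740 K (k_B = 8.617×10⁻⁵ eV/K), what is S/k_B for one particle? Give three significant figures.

0.0935

k_BT = 8.617×10⁻⁵ × 740 K = 0.063766 eV.
Eᵢ/kT = 0, 3.9519.
Z = Σ e^(−Eᵢ/kT) = e^(−0) + e^(−3.9519) = 1.0000 + 0.019218 = 1.0192.
⟨E⟩ = Σ EᵢPᵢ = 0.0047517 eV.
S/k_B = ln Z + ⟨E⟩/kT = ln(1.0192) + 0.0047517/0.063766 = 0.019018 + 0.074518 = 0.0935.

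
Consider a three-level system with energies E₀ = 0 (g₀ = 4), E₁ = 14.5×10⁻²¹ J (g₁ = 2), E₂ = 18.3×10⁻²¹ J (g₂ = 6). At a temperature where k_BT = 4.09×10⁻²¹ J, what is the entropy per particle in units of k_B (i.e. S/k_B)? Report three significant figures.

1.54

Eᵢ/kT = 0, 3.5452, 4.4743.
Z = Σ gᵢe^(−Eᵢ/kT) = 4·e^(−0) + 2·e^(−3.5452) + 6·e^(−4.4743) = 4.0000 + 0.057726 + 0.068389 = 4.1261.
⟨E⟩ = Σ EᵢPᵢ = 0.50618 ×10⁻²¹ J.
S/k_B = ln Z + ⟨E⟩/kT = ln(4.1261) + 0.50618/4.09 = 1.4173 + 0.12376 = 1.54.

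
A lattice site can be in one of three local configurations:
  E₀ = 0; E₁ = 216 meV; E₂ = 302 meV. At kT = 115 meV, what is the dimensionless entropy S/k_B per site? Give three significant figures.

0.593

Eᵢ/kT = 0, 1.8783, 2.6261.
Z = Σ e^(−Eᵢ/kT) = e^(−0) + e^(−1.8783) + e^(−2.6261) = 1.0000 + 0.15285 + 0.072360 = 1.2252.
⟨E⟩ = Σ EᵢPᵢ = 44.783 meV.
S/k_B = ln Z + ⟨E⟩/kT = ln(1.2252) + 44.783/115 = 0.20310 + 0.38942 = 0.593.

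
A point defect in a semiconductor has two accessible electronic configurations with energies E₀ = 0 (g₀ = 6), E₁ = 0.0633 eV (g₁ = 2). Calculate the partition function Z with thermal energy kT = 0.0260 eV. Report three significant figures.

Z = 6.18

Eᵢ/kT = 0, 2.4346.
Z = Σ gᵢe^(−Eᵢ/kT) = 6·e^(−0) + 2·e^(−2.4346) = 6.0000 + 0.17527 = 6.1753.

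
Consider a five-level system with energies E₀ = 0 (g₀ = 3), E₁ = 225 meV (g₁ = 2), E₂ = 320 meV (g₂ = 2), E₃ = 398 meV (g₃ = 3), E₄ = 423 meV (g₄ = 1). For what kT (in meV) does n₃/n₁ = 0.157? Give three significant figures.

n₃/n₁ = (g₃/g₁) exp[−(E₃−E₁)/kT] = 0.157.
⇒ (E₃−E₁)/kT = ln((3/2)/0.157) = ln(9.5541) = 2.2570.
kT = 173 meV / 2.2570 = 76.7 meV.

76.7 meV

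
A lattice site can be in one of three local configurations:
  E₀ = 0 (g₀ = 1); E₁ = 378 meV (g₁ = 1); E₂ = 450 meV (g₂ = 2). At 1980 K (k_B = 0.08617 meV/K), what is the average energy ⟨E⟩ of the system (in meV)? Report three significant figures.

k_BT = 0.08617 × 1980 K = 170.62 meV.
Eᵢ/kT = 0, 2.2154, 2.6374.
Z = Σ gᵢe^(−Eᵢ/kT) = 1·e^(−0) + 1·e^(−2.2154) + 2·e^(−2.6374) = 1.0000 + 0.10911 + 0.14309 = 1.2522.
⟨E⟩ = Σ Eᵢ gᵢe^(−Eᵢ/kT) / Z = (0·1.0000 + 378·0.10911 + 450·0.14309) / 1.2522 = 84.4 meV.

84.4 meV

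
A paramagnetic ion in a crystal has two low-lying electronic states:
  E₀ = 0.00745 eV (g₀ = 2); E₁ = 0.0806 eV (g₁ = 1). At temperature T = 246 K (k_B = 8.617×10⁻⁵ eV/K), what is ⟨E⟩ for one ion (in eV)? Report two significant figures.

0.0086 eV

k_BT = 8.617×10⁻⁵ × 246 K = 0.02120 eV.
Eᵢ/kT = 0.3514, 3.802.
Z = Σ gᵢe^(−Eᵢ/kT) = 2·e^(−0.3514) + 1·e^(−3.802) = 1.407 + 0.02233 = 1.429.
⟨E⟩ = Σ Eᵢ gᵢe^(−Eᵢ/kT) / Z = (0.00745·1.407 + 0.0806·0.02233) / 1.429 = 0.0086 eV.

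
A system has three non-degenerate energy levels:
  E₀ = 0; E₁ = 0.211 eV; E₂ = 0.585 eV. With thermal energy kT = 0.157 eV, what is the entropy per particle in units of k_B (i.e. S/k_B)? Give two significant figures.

0.59

Eᵢ/kT = 0, 1.344, 3.726.
Z = Σ e^(−Eᵢ/kT) = e^(−0) + e^(−1.344) + e^(−3.726) = 1.000 + 0.2608 + 0.02409 = 1.285.
⟨E⟩ = Σ EᵢPᵢ = 0.05379 eV.
S/k_B = ln Z + ⟨E⟩/kT = ln(1.285) + 0.05379/0.157 = 0.2508 + 0.3426 = 0.59.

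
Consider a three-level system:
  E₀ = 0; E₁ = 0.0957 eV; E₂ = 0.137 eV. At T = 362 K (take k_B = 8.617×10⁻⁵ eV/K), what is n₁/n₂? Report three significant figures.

3.76

k_BT = 8.617×10⁻⁵ × 362 K = 0.031194 eV.
n₁/n₂ = exp[−(E₁−E₂)/kT] = exp(−(-0.0413 eV)/(0.031194 eV)) = exp(1.3240) = 3.76.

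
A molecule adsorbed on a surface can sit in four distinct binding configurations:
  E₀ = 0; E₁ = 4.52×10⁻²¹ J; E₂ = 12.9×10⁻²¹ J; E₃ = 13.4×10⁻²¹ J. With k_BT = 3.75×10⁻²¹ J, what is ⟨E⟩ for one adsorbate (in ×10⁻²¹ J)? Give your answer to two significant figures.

Eᵢ/kT = 0, 1.205, 3.440, 3.573.
Z = Σ e^(−Eᵢ/kT) = e^(−0) + e^(−1.205) + e^(−3.440) + e^(−3.573) = 1.000 + 0.2997 + 0.03206 + 0.02807 = 1.360.
⟨E⟩ = Σ Eᵢ e^(−Eᵢ/kT) / Z = (0·1.000 + 4.52·0.2997 + 12.9·0.03206 + 13.4·0.02807) / 1.360 = 1.6 ×10⁻²¹ J.

1.6 ×10⁻²¹ J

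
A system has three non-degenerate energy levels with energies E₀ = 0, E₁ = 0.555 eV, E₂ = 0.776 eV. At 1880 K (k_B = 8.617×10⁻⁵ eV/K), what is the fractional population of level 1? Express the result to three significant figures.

k_BT = 8.617×10⁻⁵ × 1880 K = 0.16200 eV.
Eᵢ/kT = 0, 3.4259, 4.7901.
Z = Σ e^(−Eᵢ/kT) = e^(−0) + e^(−3.4259) + e^(−4.7901) = 1.0000 + 0.032520 + 0.0083116 = 1.0408.
P₁ = e^(−E₁/kT) / Z = 0.032520/1.0408 = 0.0312.

0.0312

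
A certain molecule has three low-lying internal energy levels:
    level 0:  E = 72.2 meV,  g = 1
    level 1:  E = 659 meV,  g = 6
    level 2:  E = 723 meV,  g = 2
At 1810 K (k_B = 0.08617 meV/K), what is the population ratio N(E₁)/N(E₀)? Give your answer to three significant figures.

k_BT = 0.08617 × 1810 K = 155.97 meV.
n₁/n₀ = (g₁/g₀) exp[−(E₁−E₀)/kT] = (6/1) × exp(−(586.8 meV)/(155.97 meV)) = (6/1) × exp(-3.7623) = 0.139.

0.139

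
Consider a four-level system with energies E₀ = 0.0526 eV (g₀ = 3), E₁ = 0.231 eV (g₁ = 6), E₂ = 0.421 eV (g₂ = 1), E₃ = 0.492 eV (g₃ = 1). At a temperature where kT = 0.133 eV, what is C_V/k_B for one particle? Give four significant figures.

0.5294

Eᵢ/kT = 0.395489, 1.73684, 3.16541, 3.69925.
Z = Σ gᵢe^(−Eᵢ/kT) = 3·e^(−0.395489) + 6·e^(−1.73684) + 1·e^(−3.16541) + 1·e^(−3.69925) = 2.02005 + 1.05646 + 0.0421968 + 0.0247421 = 3.14345.
⟨E⟩ = 0.120961 eV, ⟨E²⟩ = 0.0239962 eV².
C_V/k_B = (⟨E²⟩ − ⟨E⟩²)/(kT)² = (0.0239962 − 0.0146316)/0.0176890 = 0.5294.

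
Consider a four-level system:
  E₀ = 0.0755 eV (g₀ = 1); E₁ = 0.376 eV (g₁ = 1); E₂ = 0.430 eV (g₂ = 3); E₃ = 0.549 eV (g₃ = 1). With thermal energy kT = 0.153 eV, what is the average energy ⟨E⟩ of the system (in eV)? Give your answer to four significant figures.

Eᵢ/kT = 0.493464, 2.45752, 2.81046, 3.58824.
Z = Σ gᵢe^(−Eᵢ/kT) = 1·e^(−0.493464) + 1·e^(−2.45752) + 3·e^(−2.81046) + 1·e^(−3.58824) = 0.610508 + 0.0856471 + 0.180532 + 0.0276469 = 0.904334.
⟨E⟩ = Σ Eᵢ gᵢe^(−Eᵢ/kT) / Z = (0.0755·0.610508 + 0.376·0.0856471 + 0.430·0.180532 + 0.549·0.0276469) / 0.904334 = 0.1892 eV.

0.1892 eV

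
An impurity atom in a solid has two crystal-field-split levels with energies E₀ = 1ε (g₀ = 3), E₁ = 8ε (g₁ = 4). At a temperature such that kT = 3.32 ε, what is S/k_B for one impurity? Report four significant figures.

Eᵢ/kT = 0.301205, 2.40964.
Z = Σ gᵢe^(−Eᵢ/kT) = 3·e^(−0.301205) + 4·e^(−2.40964) = 2.21978 + 0.359391 = 2.57917.
⟨E⟩ = Σ EᵢPᵢ = 1.97541 ε.
S/k_B = ln Z + ⟨E⟩/kT = ln(2.57917) + 1.97541/3.32 = 0.947468 + 0.595003 = 1.542.

1.542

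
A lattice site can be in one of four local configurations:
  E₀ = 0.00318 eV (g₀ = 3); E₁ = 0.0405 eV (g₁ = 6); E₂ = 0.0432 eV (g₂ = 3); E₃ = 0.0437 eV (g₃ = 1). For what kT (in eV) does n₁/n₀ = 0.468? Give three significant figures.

n₁/n₀ = (g₁/g₀) exp[−(E₁−E₀)/kT] = 0.468.
⇒ (E₁−E₀)/kT = ln((6/3)/0.468) = ln(4.2735) = 1.4524.
kT = 0.03732 eV / 1.4524 = 0.0257 eV.

0.0257 eV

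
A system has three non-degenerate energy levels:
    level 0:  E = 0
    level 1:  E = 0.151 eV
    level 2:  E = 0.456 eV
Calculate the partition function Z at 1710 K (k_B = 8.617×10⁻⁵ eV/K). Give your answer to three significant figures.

Z = 1.40

k_BT = 8.617×10⁻⁵ × 1710 K = 0.14735 eV.
Eᵢ/kT = 0, 1.0248, 3.0947.
Z = Σ e^(−Eᵢ/kT) = e^(−0) + e^(−1.0248) + e^(−3.0947) = 1.0000 + 0.35887 + 0.045289 = 1.4042.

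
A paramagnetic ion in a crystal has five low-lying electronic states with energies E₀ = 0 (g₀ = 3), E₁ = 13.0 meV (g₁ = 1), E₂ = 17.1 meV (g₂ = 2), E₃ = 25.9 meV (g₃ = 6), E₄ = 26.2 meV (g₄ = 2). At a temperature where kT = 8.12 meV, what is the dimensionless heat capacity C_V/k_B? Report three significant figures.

1.06

Eᵢ/kT = 0, 1.6010, 2.1059, 3.1897, 3.2266.
Z = Σ gᵢe^(−Eᵢ/kT) = 3·e^(−0) + 1·e^(−1.6010) + 2·e^(−2.1059) + 6·e^(−3.1897) + 2·e^(−3.2266) = 3.0000 + 0.20169 + 0.24347 + 0.24711 + 0.079384 = 3.7717.
⟨E⟩ = 4.0473 meV, ⟨E²⟩ = 86.310 meV².
C_V/k_B = (⟨E²⟩ − ⟨E⟩²)/(kT)² = (86.310 − 16.381)/65.934 = 1.06.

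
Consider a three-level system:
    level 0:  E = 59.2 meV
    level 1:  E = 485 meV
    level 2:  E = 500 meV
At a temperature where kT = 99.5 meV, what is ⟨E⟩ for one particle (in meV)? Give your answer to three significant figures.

70.1 meV

Eᵢ/kT = 0.59497, 4.8744, 5.0251.
Z = Σ e^(−Eᵢ/kT) = e^(−0.59497) + e^(−4.8744) + e^(−5.0251) = 0.55158 + 0.0076397 + 0.0065709 = 0.56579.
⟨E⟩ = Σ Eᵢ e^(−Eᵢ/kT) / Z = (59.2·0.55158 + 485·0.0076397 + 500·0.0065709) / 0.56579 = 70.1 meV.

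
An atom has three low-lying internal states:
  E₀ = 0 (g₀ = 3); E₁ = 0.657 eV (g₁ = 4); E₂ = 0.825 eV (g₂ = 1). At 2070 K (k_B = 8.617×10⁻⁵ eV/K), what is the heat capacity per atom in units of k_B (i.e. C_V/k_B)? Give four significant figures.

k_BT = 8.617×10⁻⁵ × 2070 K = 0.178372 eV.
Eᵢ/kT = 0, 3.68331, 4.62517.
Z = Σ gᵢe^(−Eᵢ/kT) = 3·e^(−0) + 4·e^(−3.68331) + 1·e^(−4.62517) = 3.00000 + 0.100558 + 0.00980199 = 3.11036.
⟨E⟩ = 0.0238407 eV, ⟨E²⟩ = 0.0161001 eV².
C_V/k_B = (⟨E²⟩ − ⟨E⟩²)/(kT)² = (0.0161001 − 0.000568379)/0.0318166 = 0.4882.

0.4882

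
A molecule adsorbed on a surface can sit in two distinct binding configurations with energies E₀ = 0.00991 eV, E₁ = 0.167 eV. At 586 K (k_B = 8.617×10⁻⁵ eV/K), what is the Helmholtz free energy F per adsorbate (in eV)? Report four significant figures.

k_BT = 8.617×10⁻⁵ × 586 K = 0.0504956 eV.
Eᵢ/kT = 0.196255, 3.30722.
Z = Σ e^(−Eᵢ/kT) = e^(−0.196255) + e^(−3.30722) = 0.821803 + 0.0366178 = 0.858421.
F = −kT ln Z = −0.0504956 × ln(0.858421) = −0.0504956 × -0.152661 = 0.007709 eV.

0.007709 eV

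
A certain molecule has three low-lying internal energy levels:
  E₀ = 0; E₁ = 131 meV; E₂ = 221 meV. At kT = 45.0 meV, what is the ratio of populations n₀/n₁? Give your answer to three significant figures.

n₀/n₁ = exp[−(E₀−E₁)/kT] = exp(−(-131 meV)/(45.0 meV)) = exp(2.9111) = 18.4.

18.4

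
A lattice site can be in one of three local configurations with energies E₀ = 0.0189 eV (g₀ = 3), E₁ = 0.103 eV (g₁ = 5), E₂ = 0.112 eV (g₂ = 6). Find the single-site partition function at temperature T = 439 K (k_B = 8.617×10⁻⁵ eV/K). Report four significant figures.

Z = 2.459

k_BT = 8.617×10⁻⁵ × 439 K = 0.0378286 eV.
Eᵢ/kT = 0.499622, 2.72281, 2.96072.
Z = Σ gᵢe^(−Eᵢ/kT) = 3·e^(−0.499622) + 5·e^(−2.72281) + 6·e^(−2.96072) = 1.82028 + 0.328450 + 0.310690 = 2.45942.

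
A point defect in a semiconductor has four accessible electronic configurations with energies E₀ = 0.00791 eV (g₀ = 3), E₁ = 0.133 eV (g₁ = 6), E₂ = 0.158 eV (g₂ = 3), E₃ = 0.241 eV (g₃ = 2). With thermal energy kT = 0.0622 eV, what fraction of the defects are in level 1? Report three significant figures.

0.195

Eᵢ/kT = 0.12717, 2.1383, 2.5402, 3.8746.
Z = Σ gᵢe^(−Eᵢ/kT) = 3·e^(−0.12717) + 6·e^(−2.1383) + 3·e^(−2.5402) + 2·e^(−3.8746) = 2.6418 + 0.70713 + 0.23655 + 0.041525 = 3.6270.
P₁ = g₁ e^(−E₁/kT) / Z = 0.70713/3.6270 = 0.195.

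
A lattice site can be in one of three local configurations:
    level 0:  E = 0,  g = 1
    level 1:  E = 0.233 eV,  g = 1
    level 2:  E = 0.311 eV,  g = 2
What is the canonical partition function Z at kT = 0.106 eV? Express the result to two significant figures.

Eᵢ/kT = 0, 2.198, 2.934.
Z = Σ gᵢe^(−Eᵢ/kT) = 1·e^(−0) + 1·e^(−2.198) + 2·e^(−2.934) = 1.000 + 0.1110 + 0.1064 = 1.217.

Z = 1.2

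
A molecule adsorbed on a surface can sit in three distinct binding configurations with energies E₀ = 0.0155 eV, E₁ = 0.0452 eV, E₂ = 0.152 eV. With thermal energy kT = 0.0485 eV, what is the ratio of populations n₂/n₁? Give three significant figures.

n₂/n₁ = exp[−(E₂−E₁)/kT] = exp(−(0.1068 eV)/(0.0485 eV)) = exp(-2.2021) = 0.111.

0.111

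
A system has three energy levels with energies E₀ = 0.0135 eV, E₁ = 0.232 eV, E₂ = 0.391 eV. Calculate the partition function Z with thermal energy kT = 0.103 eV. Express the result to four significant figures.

Z = 1.005

Eᵢ/kT = 0.131068, 2.25243, 3.79612.
Z = Σ e^(−Eᵢ/kT) = e^(−0.131068) + e^(−2.25243) + e^(−3.79612) = 0.877158 + 0.105143 + 0.0224577 = 1.00476.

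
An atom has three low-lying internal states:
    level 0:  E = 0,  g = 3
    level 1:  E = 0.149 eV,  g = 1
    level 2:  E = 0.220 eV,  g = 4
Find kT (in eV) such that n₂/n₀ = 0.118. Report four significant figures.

n₂/n₀ = (g₂/g₀) exp[−(E₂−E₀)/kT] = 0.118.
⇒ (E₂−E₀)/kT = ln((4/3)/0.118) = ln(11.2994) = 2.42475.
kT = 0.220 eV / 2.42475 = 0.09073 eV.

0.09073 eV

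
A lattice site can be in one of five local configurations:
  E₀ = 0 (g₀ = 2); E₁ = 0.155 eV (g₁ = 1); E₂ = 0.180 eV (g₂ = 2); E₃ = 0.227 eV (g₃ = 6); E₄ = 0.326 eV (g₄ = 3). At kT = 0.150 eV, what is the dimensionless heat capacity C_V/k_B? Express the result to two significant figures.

Eᵢ/kT = 0, 1.033, 1.200, 1.513, 2.173.
Z = Σ gᵢe^(−Eᵢ/kT) = 2·e^(−0) + 1·e^(−1.033) + 2·e^(−1.200) + 6·e^(−1.513) + 3·e^(−2.173) = 2.000 + 0.3559 + 0.6024 + 1.321 + 0.3415 = 4.621.
⟨E⟩ = 0.1244 eV, ⟨E²⟩ = 0.02866 eV².
C_V/k_B = (⟨E²⟩ − ⟨E⟩²)/(kT)² = (0.02866 − 0.01548)/0.02250 = 0.59.

0.59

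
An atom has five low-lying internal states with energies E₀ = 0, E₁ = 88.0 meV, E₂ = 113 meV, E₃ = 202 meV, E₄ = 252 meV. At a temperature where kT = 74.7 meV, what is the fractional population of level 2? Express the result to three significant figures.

0.135

Eᵢ/kT = 0, 1.1780, 1.5127, 2.7041, 3.3735.
Z = Σ e^(−Eᵢ/kT) = e^(−0) + e^(−1.1780) + e^(−1.5127) + e^(−2.7041) + e^(−3.3735) = 1.0000 + 0.30789 + 0.22031 + 0.066931 + 0.034269 = 1.6294.
P₂ = e^(−E₂/kT) / Z = 0.22031/1.6294 = 0.135.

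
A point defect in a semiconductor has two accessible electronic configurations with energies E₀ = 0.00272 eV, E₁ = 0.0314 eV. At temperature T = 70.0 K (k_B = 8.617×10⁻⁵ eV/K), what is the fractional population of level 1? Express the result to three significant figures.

0.00854

k_BT = 8.617×10⁻⁵ × 70.0 K = 0.0060319 eV.
Eᵢ/kT = 0.45094, 5.2057.
Z = Σ e^(−Eᵢ/kT) = e^(−0.45094) + e^(−5.2057) = 0.63703 + 0.0054852 = 0.64252.
P₁ = e^(−E₁/kT) / Z = 0.0054852/0.64252 = 0.00854.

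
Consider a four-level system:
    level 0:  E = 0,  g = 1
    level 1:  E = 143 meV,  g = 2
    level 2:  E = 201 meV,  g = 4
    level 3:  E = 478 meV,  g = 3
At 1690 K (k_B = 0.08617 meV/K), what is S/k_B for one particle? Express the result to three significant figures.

1.92

k_BT = 0.08617 × 1690 K = 145.63 meV.
Eᵢ/kT = 0, 0.98194, 1.3802, 3.2823.
Z = Σ gᵢe^(−Eᵢ/kT) = 1·e^(−0) + 2·e^(−0.98194) + 4·e^(−1.3802) + 3·e^(−3.2823) = 1.0000 + 0.74917 + 1.0061 + 0.11263 = 2.8679.
⟨E⟩ = Σ EᵢPᵢ = 126.64 meV.
S/k_B = ln Z + ⟨E⟩/kT = ln(2.8679) + 126.64/145.63 = 1.0536 + 0.86960 = 1.92.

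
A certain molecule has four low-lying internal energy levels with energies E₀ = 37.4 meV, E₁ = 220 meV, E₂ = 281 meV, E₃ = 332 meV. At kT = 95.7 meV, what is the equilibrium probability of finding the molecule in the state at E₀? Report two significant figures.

0.79

Eᵢ/kT = 0.3908, 2.299, 2.936, 3.469.
Z = Σ e^(−Eᵢ/kT) = e^(−0.3908) + e^(−2.299) + e^(−2.936) + e^(−3.469) = 0.6765 + 0.1004 + 0.05308 + 0.03115 = 0.8611.
P₀ = e^(−E₀/kT) / Z = 0.6765/0.8611 = 0.79.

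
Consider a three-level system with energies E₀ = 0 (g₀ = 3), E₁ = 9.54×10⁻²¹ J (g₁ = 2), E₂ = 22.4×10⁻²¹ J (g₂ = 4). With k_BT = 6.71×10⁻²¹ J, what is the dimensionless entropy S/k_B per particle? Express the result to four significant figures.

Eᵢ/kT = 0, 1.42176, 3.33830.
Z = Σ gᵢe^(−Eᵢ/kT) = 3·e^(−0) + 2·e^(−1.42176) + 4·e^(−3.33830) = 3.00000 + 0.482578 + 0.141989 = 3.62457.
⟨E⟩ = Σ EᵢPᵢ = 2.14766 ×10⁻²¹ J.
S/k_B = ln Z + ⟨E⟩/kT = ln(3.62457) + 2.14766/6.71 = 1.28774 + 0.320069 = 1.608.

1.608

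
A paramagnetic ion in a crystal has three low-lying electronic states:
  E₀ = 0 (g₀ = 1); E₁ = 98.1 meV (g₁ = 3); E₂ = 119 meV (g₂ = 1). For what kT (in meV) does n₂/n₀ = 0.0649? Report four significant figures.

43.51 meV

n₂/n₀ = (g₂/g₀) exp[−(E₂−E₀)/kT] = 0.0649.
⇒ (E₂−E₀)/kT = ln((1/1)/0.0649) = ln(15.4083) = 2.73491.
kT = 119 meV / 2.73491 = 43.51 meV.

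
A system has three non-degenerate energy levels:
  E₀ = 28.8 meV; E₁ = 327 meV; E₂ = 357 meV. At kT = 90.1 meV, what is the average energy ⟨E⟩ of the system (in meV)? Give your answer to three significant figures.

47.1 meV

Eᵢ/kT = 0.31964, 3.6293, 3.9623.
Z = Σ e^(−Eᵢ/kT) = e^(−0.31964) + e^(−3.6293) + e^(−3.9623) = 0.72641 + 0.026535 + 0.019019 = 0.77196.
⟨E⟩ = Σ Eᵢ e^(−Eᵢ/kT) / Z = (28.8·0.72641 + 327·0.026535 + 357·0.019019) / 0.77196 = 47.1 meV.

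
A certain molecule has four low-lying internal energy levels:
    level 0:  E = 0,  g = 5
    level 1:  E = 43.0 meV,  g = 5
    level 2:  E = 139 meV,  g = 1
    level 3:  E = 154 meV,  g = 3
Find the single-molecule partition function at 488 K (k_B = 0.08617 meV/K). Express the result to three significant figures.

Z = 6.91

k_BT = 0.08617 × 488 K = 42.051 meV.
Eᵢ/kT = 0, 1.0226, 3.3055, 3.6622.
Z = Σ gᵢe^(−Eᵢ/kT) = 5·e^(−0) + 5·e^(−1.0226) + 1·e^(−3.3055) + 3·e^(−3.6622) = 5.0000 + 1.7983 + 0.036681 + 0.077028 = 6.9120.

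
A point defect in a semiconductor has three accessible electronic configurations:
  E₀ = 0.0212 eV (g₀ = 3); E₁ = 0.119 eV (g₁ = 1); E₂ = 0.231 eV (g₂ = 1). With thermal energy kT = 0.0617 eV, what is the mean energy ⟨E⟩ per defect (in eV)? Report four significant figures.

Eᵢ/kT = 0.343598, 1.92869, 3.74392.
Z = Σ gᵢe^(−Eᵢ/kT) = 3·e^(−0.343598) + 1·e^(−1.92869) + 1·e^(−3.74392) = 2.12764 + 0.145338 + 0.0236612 = 2.29664.
⟨E⟩ = Σ Eᵢ gᵢe^(−Eᵢ/kT) / Z = (0.0212·2.12764 + 0.119·0.145338 + 0.231·0.0236612) / 2.29664 = 0.02955 eV.

0.02955 eV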